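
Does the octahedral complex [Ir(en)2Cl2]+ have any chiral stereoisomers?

yes

An octahedron has six vertices in three trans pairs; every non-trans pair is cis.
Each en is bidentate and must span two cis positions.
The distinct arrangements are (2 in all): Cl trans; Cl cis (chiral).
One of these lacks any improper symmetry element and so occurs as an enantiomeric pair, giving 2 + 1 = 3 stereoisomers in total.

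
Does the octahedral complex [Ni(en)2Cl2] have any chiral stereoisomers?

yes

An octahedron has six vertices in three trans pairs; every non-trans pair is cis.
Each en is bidentate and must span two cis positions.
The distinct arrangements are (2 in all): Cl trans; Cl cis (chiral).
One of these lacks any improper symmetry element and so occurs as an enantiomeric pair, giving 2 + 1 = 3 stereoisomers in total.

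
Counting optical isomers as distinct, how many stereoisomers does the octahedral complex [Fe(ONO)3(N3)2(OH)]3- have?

In an octahedral complex each vertex has one trans partner and four cis neighbours.
There are 3 geometric isomers: ONO mer, N3 trans; ONO mer, N3 cis; ONO fac, N3 cis.
Each arrangement has an internal mirror plane or centre of symmetry, so none is chiral.

3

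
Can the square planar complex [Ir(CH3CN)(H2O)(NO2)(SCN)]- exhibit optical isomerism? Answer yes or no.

In a square planar complex each vertex has one trans partner and two cis neighbours.
Working through the distinct placements yields 3 geometric isomers: (CH3CN/NO2 trans, H2O/SCN trans); (CH3CN/SCN trans, H2O/NO2 trans); (CH3CN/H2O trans, NO2/SCN trans).
Each arrangement has an internal mirror plane or centre of symmetry, so none is chiral.

no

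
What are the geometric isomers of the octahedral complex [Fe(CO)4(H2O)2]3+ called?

cis and trans

The six octahedral sites form three mutually perpendicular trans pairs.
Working through the distinct placements yields 2 geometric isomers: H2O trans; H2O cis.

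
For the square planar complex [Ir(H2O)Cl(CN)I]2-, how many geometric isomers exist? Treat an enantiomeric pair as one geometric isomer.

3

The distinct arrangements are (3 in all): (CN/H2O trans, Cl/I trans); (CN/I trans, Cl/H2O trans); (CN/Cl trans, H2O/I trans).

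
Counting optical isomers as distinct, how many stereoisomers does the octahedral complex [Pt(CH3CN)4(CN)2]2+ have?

There are 2 geometric isomers: CN trans; CN cis.
Each arrangement has an internal mirror plane or centre of symmetry, so none is chiral.

2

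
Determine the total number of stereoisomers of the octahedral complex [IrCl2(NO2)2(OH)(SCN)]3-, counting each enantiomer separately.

8

The six octahedral sites form three mutually perpendicular trans pairs.
The distinct arrangements are (6 in all): Cl trans, NO2 trans; Cl trans, NO2 cis; Cl cis, NO2 cis (3 arrangements, 2 chiral); Cl cis, NO2 trans.
Of these, 2 lack any improper symmetry element and so occur as enantiomeric pairs, giving 6 + 2 = 8 stereoisomers in total.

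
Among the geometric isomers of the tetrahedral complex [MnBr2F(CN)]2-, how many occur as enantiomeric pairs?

0

All four vertices of a tetrahedron are equivalent and mutually adjacent, so cis/trans isomerism cannot arise.
Only one geometric arrangement is possible.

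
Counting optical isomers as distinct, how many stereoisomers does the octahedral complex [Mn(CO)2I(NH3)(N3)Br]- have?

15

The six octahedral sites form three mutually perpendicular trans pairs.
Exhaustive case analysis gives 9 geometric isomers.
Of these, 6 lack any improper symmetry element and so occur as enantiomeric pairs, giving 9 + 6 = 15 stereoisomers in total.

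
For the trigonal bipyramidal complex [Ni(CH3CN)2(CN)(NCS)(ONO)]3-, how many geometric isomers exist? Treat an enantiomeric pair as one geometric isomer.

A trigonal bipyramid has two axial and three equatorial sites, which are chemically inequivalent.
Systematic enumeration (placing each ligand type in turn and discarding arrangements equivalent by rotation or reflection) gives 7 geometric isomers.

7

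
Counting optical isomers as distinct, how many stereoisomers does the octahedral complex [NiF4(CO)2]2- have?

The six octahedral sites form three mutually perpendicular trans pairs.
Working through the distinct placements yields 2 geometric isomers: CO trans; CO cis.
Each arrangement has an internal mirror plane or centre of symmetry, so none is chiral.

2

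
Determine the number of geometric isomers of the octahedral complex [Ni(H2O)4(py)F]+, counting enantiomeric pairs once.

In an octahedral complex each vertex has one trans partner and four cis neighbours.
Working through the distinct placements yields 2 geometric isomers: py and F mutually cis; py and F mutually trans.

2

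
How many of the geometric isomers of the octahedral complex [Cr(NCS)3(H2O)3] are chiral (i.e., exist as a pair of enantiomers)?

0

An octahedron has six vertices in three trans pairs; every non-trans pair is cis.
Working through the distinct placements yields 2 geometric isomers: NCS mer; NCS fac.
Each arrangement has an internal mirror plane or centre of symmetry, so none is chiral.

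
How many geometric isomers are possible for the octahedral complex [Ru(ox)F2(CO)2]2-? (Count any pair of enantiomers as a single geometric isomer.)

Each ox is bidentate and must span two cis positions.
The distinct arrangements are (3 in all): F cis, CO trans; F cis, CO cis (chiral); F trans, CO cis.

3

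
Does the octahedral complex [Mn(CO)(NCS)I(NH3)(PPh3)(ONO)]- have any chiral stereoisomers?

yes

The six octahedral sites form three mutually perpendicular trans pairs.
Exhaustive case analysis gives 15 geometric isomers.
Of these, 15 lack any improper symmetry element and so occur as enantiomeric pairs, giving 15 + 15 = 30 stereoisomers in total.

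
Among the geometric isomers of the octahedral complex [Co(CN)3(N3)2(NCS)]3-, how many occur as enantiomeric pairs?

0

Working through the distinct placements yields 3 geometric isomers: CN mer, N3 cis; CN mer, N3 trans; CN fac, N3 cis.
Each arrangement has an internal mirror plane or centre of symmetry, so none is chiral.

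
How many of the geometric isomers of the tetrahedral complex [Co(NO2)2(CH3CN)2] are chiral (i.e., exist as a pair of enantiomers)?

0

In a tetrahedral complex all four positions are equivalent and every pair of ligands is adjacent — there is no cis/trans distinction.
Only one geometric arrangement is possible.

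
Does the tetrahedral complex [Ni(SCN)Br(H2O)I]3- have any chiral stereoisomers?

In a tetrahedral complex all four positions are equivalent and every pair of ligands is adjacent — there is no cis/trans distinction.
Only one geometric arrangement is possible; it has no improper symmetry element, so it exists as a pair of enantiomers (2 stereoisomers).

yes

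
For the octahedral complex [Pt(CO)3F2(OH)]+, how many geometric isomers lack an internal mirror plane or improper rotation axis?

0

An octahedron has six vertices in three trans pairs; every non-trans pair is cis.
There are 3 geometric isomers: CO mer, F cis; CO mer, F trans; CO fac, F cis.
Each arrangement has an internal mirror plane or centre of symmetry, so none is chiral.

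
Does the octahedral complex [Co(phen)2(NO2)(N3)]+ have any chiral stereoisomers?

yes

An octahedron has six vertices in three trans pairs; every non-trans pair is cis.
Each phen is bidentate and must span two cis positions.
There are 2 geometric isomers: NO2 and N3 mutually trans; NO2 and N3 mutually cis (chiral).
One of these lacks any improper symmetry element and so occurs as an enantiomeric pair, giving 2 + 1 = 3 stereoisomers in total.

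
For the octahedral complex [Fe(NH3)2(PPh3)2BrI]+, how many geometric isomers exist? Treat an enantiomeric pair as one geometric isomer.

6

An octahedron has six vertices in three trans pairs; every non-trans pair is cis.
The distinct arrangements are (6 in all): NH3 trans, PPh3 trans; NH3 cis, PPh3 cis (3 arrangements, 2 chiral); NH3 cis, PPh3 trans; NH3 trans, PPh3 cis.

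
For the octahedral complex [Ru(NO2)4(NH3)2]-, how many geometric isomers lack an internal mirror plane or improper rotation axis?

0

Systematic placement gives 2 geometric isomers: NH3 trans; NH3 cis.
Each arrangement has an internal mirror plane or centre of symmetry, so none is chiral.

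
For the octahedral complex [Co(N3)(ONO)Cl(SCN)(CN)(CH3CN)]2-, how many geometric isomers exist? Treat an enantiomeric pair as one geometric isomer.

15

An octahedron has six vertices in three trans pairs; every non-trans pair is cis.
Exhaustive case analysis gives 15 geometric isomers.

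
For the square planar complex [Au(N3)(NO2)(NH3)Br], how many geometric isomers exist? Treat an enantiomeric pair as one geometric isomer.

3

A square has two trans pairs of vertices; adjacent vertices are cis.
The distinct arrangements are (3 in all): (Br/NH3 trans, N3/NO2 trans); (Br/NO2 trans, N3/NH3 trans); (Br/N3 trans, NH3/NO2 trans).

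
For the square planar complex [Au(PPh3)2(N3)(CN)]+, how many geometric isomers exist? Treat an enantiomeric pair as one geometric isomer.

2

In a square planar complex each vertex has one trans partner and two cis neighbours.
Systematic placement gives 2 geometric isomers: PPh3 cis; PPh3 trans.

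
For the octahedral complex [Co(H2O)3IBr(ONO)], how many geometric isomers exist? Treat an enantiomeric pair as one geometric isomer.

Systematic placement gives 4 geometric isomers: H2O mer (3 arrangements); H2O fac (chiral).

4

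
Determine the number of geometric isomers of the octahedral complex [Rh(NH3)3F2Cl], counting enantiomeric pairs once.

In an octahedral complex each vertex has one trans partner and four cis neighbours.
Systematic placement gives 3 geometric isomers: NH3 mer, F cis; NH3 mer, F trans; NH3 fac, F cis.

3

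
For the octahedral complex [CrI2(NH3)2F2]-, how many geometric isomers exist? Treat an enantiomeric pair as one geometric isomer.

In an octahedral complex each vertex has one trans partner and four cis neighbours.
The distinct arrangements are (5 in all): I trans, NH3 trans, F trans; I cis, NH3 cis, F trans; I cis, NH3 trans, F cis; I cis, NH3 cis, F cis (chiral); I trans, NH3 cis, F cis.

5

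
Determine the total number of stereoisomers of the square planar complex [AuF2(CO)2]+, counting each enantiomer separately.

2

A square has two trans pairs of vertices; adjacent vertices are cis.
Systematic placement gives 2 geometric isomers: F cis; F trans.
Each arrangement has an internal mirror plane or centre of symmetry, so none is chiral.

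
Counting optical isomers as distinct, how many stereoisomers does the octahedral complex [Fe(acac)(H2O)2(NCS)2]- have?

4

Each acac is bidentate and must span two cis positions.
There are 3 geometric isomers: H2O trans, NCS cis; H2O cis, NCS cis (chiral); H2O cis, NCS trans.
One of these lacks any improper symmetry element and so occurs as an enantiomeric pair, giving 3 + 1 = 4 stereoisomers in total.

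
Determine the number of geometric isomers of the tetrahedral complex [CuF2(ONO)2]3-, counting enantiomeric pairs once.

All four vertices of a tetrahedron are equivalent and mutually adjacent, so cis/trans isomerism cannot arise.
Only one geometric arrangement is possible.

1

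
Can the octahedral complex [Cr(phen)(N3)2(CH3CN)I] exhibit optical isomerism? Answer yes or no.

yes

The six octahedral sites form three mutually perpendicular trans pairs.
Each phen is bidentate and must span two cis positions.
The distinct arrangements are (4 in all): N3 cis (3 arrangements, 2 chiral); N3 trans.
Of these, 2 lack any improper symmetry element and so occur as enantiomeric pairs, giving 4 + 2 = 6 stereoisomers in total.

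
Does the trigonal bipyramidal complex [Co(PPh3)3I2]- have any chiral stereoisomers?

A trigonal bipyramid has two axial and three equatorial sites, which are chemically inequivalent.
There are 3 geometric isomers: I both axial; I one axial, one equatorial; I both equatorial.
Each arrangement has an internal mirror plane or centre of symmetry, so none is chiral.

no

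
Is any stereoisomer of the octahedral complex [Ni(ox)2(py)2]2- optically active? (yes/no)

yes

Each ox is bidentate and must span two cis positions.
The distinct arrangements are (2 in all): py trans; py cis (chiral).
One of these lacks any improper symmetry element and so occurs as an enantiomeric pair, giving 2 + 1 = 3 stereoisomers in total.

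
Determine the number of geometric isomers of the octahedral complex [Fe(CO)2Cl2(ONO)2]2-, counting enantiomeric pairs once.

The six octahedral sites form three mutually perpendicular trans pairs.
There are 5 geometric isomers: CO trans, Cl trans, ONO trans; CO trans, Cl cis, ONO cis; CO cis, Cl cis, ONO trans; CO cis, Cl cis, ONO cis (chiral); CO cis, Cl trans, ONO cis.

5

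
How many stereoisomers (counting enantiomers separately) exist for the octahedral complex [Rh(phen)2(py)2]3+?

3

The six octahedral sites form three mutually perpendicular trans pairs.
Each phen is bidentate and must span two cis positions.
Systematic placement gives 2 geometric isomers: py trans; py cis (chiral).
One of these lacks any improper symmetry element and so occurs as an enantiomeric pair, giving 2 + 1 = 3 stereoisomers in total.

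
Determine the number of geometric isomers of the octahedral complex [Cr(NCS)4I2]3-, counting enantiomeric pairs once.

There are 2 geometric isomers: I trans; I cis.

2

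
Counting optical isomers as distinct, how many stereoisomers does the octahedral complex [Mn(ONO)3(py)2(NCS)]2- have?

An octahedron has six vertices in three trans pairs; every non-trans pair is cis.
There are 3 geometric isomers: ONO mer, py trans; ONO fac, py cis; ONO mer, py cis.
Each arrangement has an internal mirror plane or centre of symmetry, so none is chiral.

3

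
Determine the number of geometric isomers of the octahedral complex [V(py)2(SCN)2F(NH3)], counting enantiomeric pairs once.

In an octahedral complex each vertex has one trans partner and four cis neighbours.
Working through the distinct placements yields 6 geometric isomers: py trans, SCN trans; py cis, SCN cis (3 arrangements, 2 chiral); py trans, SCN cis; py cis, SCN trans.

6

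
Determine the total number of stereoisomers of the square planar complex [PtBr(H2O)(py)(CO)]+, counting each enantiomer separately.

3

In a square planar complex each vertex has one trans partner and two cis neighbours.
Working through the distinct placements yields 3 geometric isomers: (Br/H2O trans, CO/py trans); (Br/py trans, CO/H2O trans); (Br/CO trans, H2O/py trans).
Each arrangement has an internal mirror plane or centre of symmetry, so none is chiral.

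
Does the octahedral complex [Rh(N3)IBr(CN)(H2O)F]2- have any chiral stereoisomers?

An octahedron has six vertices in three trans pairs; every non-trans pair is cis.
Exhaustive case analysis gives 15 geometric isomers.
Of these, 15 lack any improper symmetry element and so occur as enantiomeric pairs, giving 15 + 15 = 30 stereoisomers in total.

yes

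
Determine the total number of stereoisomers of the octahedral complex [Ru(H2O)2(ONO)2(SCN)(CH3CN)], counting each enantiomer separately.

8

In an octahedral complex each vertex has one trans partner and four cis neighbours.
Working through the distinct placements yields 6 geometric isomers: H2O cis, ONO cis (3 arrangements, 2 chiral); H2O cis, ONO trans; H2O trans, ONO cis; H2O trans, ONO trans.
Of these, 2 lack any improper symmetry element and so occur as enantiomeric pairs, giving 6 + 2 = 8 stereoisomers in total.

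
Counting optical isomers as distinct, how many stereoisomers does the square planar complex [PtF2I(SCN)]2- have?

2

Working through the distinct placements yields 2 geometric isomers: F cis; F trans.
Each arrangement has an internal mirror plane or centre of symmetry, so none is chiral.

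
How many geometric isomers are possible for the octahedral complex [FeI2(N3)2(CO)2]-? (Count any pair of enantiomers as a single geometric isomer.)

5

The distinct arrangements are (5 in all): I trans, N3 trans, CO trans; I cis, N3 cis, CO trans; I cis, N3 trans, CO cis; I cis, N3 cis, CO cis (chiral); I trans, N3 cis, CO cis.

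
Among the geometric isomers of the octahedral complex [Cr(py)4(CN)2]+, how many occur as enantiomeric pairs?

An octahedron has six vertices in three trans pairs; every non-trans pair is cis.
There are 2 geometric isomers: CN trans; CN cis.
Each arrangement has an internal mirror plane or centre of symmetry, so none is chiral.

0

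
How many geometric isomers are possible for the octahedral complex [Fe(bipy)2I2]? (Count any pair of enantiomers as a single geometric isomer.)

The six octahedral sites form three mutually perpendicular trans pairs.
Each bipy is bidentate and must span two cis positions.
Systematic placement gives 2 geometric isomers: I trans; I cis (chiral).

2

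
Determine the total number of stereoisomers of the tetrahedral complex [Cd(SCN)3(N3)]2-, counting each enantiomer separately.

1

In a tetrahedral complex all four positions are equivalent and every pair of ligands is adjacent — there is no cis/trans distinction.
Only one geometric arrangement is possible.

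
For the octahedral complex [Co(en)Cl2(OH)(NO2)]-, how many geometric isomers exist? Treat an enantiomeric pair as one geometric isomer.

4

An octahedron has six vertices in three trans pairs; every non-trans pair is cis.
Each en is bidentate and must span two cis positions.
Systematic placement gives 4 geometric isomers: Cl trans; Cl cis (3 arrangements, 2 chiral).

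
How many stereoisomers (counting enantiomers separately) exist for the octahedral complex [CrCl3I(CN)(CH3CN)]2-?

5

The six octahedral sites form three mutually perpendicular trans pairs.
Systematic placement gives 4 geometric isomers: Cl mer (3 arrangements); Cl fac (chiral).
One of these lacks any improper symmetry element and so occurs as an enantiomeric pair, giving 4 + 1 = 5 stereoisomers in total.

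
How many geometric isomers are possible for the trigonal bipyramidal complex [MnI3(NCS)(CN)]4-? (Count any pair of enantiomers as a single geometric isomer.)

4

A trigonal bipyramid has two axial and three equatorial sites, which are chemically inequivalent.
Systematic placement gives 4 geometric isomers: NCS equatorial, CN axial; NCS axial, CN axial; NCS equatorial, CN equatorial; NCS axial, CN equatorial.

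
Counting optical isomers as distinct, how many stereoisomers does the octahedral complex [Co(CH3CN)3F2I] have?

In an octahedral complex each vertex has one trans partner and four cis neighbours.
The distinct arrangements are (3 in all): CH3CN mer, F cis; CH3CN mer, F trans; CH3CN fac, F cis.
Each arrangement has an internal mirror plane or centre of symmetry, so none is chiral.

3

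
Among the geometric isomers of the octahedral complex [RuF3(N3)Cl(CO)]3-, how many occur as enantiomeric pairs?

There are 4 geometric isomers: F mer (3 arrangements); F fac (chiral).
One of these lacks any improper symmetry element and so occurs as an enantiomeric pair, giving 4 + 1 = 5 stereoisomers in total.

1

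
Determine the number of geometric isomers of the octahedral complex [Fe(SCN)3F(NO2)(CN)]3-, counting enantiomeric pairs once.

4

An octahedron has six vertices in three trans pairs; every non-trans pair is cis.
The distinct arrangements are (4 in all): SCN mer (3 arrangements); SCN fac (chiral).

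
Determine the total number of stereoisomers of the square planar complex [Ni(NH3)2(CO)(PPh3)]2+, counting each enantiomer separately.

2

A square has two trans pairs of vertices; adjacent vertices are cis.
There are 2 geometric isomers: NH3 cis; NH3 trans.
Each arrangement has an internal mirror plane or centre of symmetry, so none is chiral.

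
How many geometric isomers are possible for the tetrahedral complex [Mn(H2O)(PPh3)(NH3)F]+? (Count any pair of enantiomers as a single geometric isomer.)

All four vertices of a tetrahedron are equivalent and mutually adjacent, so cis/trans isomerism cannot arise.
Only one geometric arrangement is possible; it has no improper symmetry element, so it exists as a pair of enantiomers (2 stereoisomers).

1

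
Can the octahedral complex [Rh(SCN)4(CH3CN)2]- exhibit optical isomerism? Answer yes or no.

The six octahedral sites form three mutually perpendicular trans pairs.
The distinct arrangements are (2 in all): CH3CN trans; CH3CN cis.
Each arrangement has an internal mirror plane or centre of symmetry, so none is chiral.

no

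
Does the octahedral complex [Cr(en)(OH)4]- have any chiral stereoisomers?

In an octahedral complex each vertex has one trans partner and four cis neighbours.
Each en is bidentate and must span two cis positions.
Only one geometric arrangement is possible.

no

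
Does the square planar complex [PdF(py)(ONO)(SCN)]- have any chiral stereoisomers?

Systematic placement gives 3 geometric isomers: (F/SCN trans, ONO/py trans); (F/py trans, ONO/SCN trans); (F/ONO trans, SCN/py trans).
Each arrangement has an internal mirror plane or centre of symmetry, so none is chiral.

no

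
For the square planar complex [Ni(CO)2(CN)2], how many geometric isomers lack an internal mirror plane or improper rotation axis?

0

A square has two trans pairs of vertices; adjacent vertices are cis.
There are 2 geometric isomers: CO cis; CO trans.
Each arrangement has an internal mirror plane or centre of symmetry, so none is chiral.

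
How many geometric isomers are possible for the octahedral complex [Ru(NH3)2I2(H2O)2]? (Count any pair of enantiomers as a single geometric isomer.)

The six octahedral sites form three mutually perpendicular trans pairs.
Systematic placement gives 5 geometric isomers: NH3 trans, I trans, H2O trans; NH3 cis, I cis, H2O trans; NH3 trans, I cis, H2O cis; NH3 cis, I cis, H2O cis (chiral); NH3 cis, I trans, H2O cis.

5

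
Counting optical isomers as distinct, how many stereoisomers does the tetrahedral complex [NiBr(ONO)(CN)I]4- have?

2

All four vertices of a tetrahedron are equivalent and mutually adjacent, so cis/trans isomerism cannot arise.
Only one geometric arrangement is possible; it has no improper symmetry element, so it exists as a pair of enantiomers (2 stereoisomers).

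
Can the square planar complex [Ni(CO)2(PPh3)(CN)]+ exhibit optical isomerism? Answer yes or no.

no

The distinct arrangements are (2 in all): CO cis; CO trans.
Each arrangement has an internal mirror plane or centre of symmetry, so none is chiral.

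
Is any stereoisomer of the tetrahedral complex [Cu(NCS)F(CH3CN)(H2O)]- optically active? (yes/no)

yes

Only one geometric arrangement is possible; it has no improper symmetry element, so it exists as a pair of enantiomers (2 stereoisomers).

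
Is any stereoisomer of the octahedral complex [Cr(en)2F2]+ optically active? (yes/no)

yes

The six octahedral sites form three mutually perpendicular trans pairs.
Each en is bidentate and must span two cis positions.
There are 2 geometric isomers: F trans; F cis (chiral).
One of these lacks any improper symmetry element and so occurs as an enantiomeric pair, giving 2 + 1 = 3 stereoisomers in total.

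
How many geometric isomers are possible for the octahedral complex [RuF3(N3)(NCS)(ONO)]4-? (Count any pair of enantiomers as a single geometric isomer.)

Working through the distinct placements yields 4 geometric isomers: F mer (3 arrangements); F fac (chiral).

4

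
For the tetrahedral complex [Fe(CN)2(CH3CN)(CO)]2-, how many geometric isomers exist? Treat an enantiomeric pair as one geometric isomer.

In a tetrahedral complex all four positions are equivalent and every pair of ligands is adjacent — there is no cis/trans distinction.
Only one geometric arrangement is possible.

1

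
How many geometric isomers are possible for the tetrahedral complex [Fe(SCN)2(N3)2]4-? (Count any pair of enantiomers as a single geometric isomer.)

In a tetrahedral complex all four positions are equivalent and every pair of ligands is adjacent — there is no cis/trans distinction.
Only one geometric arrangement is possible.

1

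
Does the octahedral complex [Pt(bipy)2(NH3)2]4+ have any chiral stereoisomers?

yes

The six octahedral sites form three mutually perpendicular trans pairs.
Each bipy is bidentate and must span two cis positions.
The distinct arrangements are (2 in all): NH3 trans; NH3 cis (chiral).
One of these lacks any improper symmetry element and so occurs as an enantiomeric pair, giving 2 + 1 = 3 stereoisomers in total.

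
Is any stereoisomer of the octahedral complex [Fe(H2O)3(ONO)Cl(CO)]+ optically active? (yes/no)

yes

There are 4 geometric isomers: H2O mer (3 arrangements); H2O fac (chiral).
One of these lacks any improper symmetry element and so occurs as an enantiomeric pair, giving 4 + 1 = 5 stereoisomers in total.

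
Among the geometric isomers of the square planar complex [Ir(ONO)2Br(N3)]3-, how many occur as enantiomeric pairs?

0

Working through the distinct placements yields 2 geometric isomers: ONO cis; ONO trans.
Each arrangement has an internal mirror plane or centre of symmetry, so none is chiral.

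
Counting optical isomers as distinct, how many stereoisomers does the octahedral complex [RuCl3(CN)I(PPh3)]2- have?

5

An octahedron has six vertices in three trans pairs; every non-trans pair is cis.
There are 4 geometric isomers: Cl mer (3 arrangements); Cl fac (chiral).
One of these lacks any improper symmetry element and so occurs as an enantiomeric pair, giving 4 + 1 = 5 stereoisomers in total.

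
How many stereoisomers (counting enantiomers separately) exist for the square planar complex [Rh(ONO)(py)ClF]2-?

A square has two trans pairs of vertices; adjacent vertices are cis.
Working through the distinct placements yields 3 geometric isomers: (Cl/ONO trans, F/py trans); (Cl/py trans, F/ONO trans); (Cl/F trans, ONO/py trans).
Each arrangement has an internal mirror plane or centre of symmetry, so none is chiral.

3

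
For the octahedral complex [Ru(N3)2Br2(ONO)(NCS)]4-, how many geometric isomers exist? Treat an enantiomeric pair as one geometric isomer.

6

There are 6 geometric isomers: N3 trans, Br trans; N3 cis, Br trans; N3 cis, Br cis (3 arrangements, 2 chiral); N3 trans, Br cis.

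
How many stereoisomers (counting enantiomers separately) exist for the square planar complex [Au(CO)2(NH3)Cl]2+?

In a square planar complex each vertex has one trans partner and two cis neighbours.
There are 2 geometric isomers: CO cis; CO trans.
Each arrangement has an internal mirror plane or centre of symmetry, so none is chiral.

2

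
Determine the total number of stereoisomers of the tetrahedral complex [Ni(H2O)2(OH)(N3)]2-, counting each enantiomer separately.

1

Only one geometric arrangement is possible.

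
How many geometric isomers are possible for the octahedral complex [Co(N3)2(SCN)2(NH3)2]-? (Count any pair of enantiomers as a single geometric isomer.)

5

An octahedron has six vertices in three trans pairs; every non-trans pair is cis.
Working through the distinct placements yields 5 geometric isomers: N3 trans, SCN trans, NH3 trans; N3 trans, SCN cis, NH3 cis; N3 cis, SCN trans, NH3 cis; N3 cis, SCN cis, NH3 cis (chiral); N3 cis, SCN cis, NH3 trans.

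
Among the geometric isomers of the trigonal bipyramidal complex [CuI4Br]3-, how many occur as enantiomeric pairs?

In a trigonal bipyramid the two axial positions differ from the three equatorial ones.
Systematic placement gives 2 geometric isomers: Br axial; Br equatorial.
Each arrangement has an internal mirror plane or centre of symmetry, so none is chiral.

0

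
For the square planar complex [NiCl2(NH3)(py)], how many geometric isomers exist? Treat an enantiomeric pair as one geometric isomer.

In a square planar complex each vertex has one trans partner and two cis neighbours.
There are 2 geometric isomers: Cl cis; Cl trans.

2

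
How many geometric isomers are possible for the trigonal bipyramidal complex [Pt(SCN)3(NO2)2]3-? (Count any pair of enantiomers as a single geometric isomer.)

A trigonal bipyramid has two axial and three equatorial sites, which are chemically inequivalent.
Working through the distinct placements yields 3 geometric isomers: NO2 both axial; NO2 one axial, one equatorial; NO2 both equatorial.

3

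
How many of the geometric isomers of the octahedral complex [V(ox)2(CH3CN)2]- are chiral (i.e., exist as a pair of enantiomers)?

1

Each ox is bidentate and must span two cis positions.
Working through the distinct placements yields 2 geometric isomers: CH3CN trans; CH3CN cis (chiral).
One of these lacks any improper symmetry element and so occurs as an enantiomeric pair, giving 2 + 1 = 3 stereoisomers in total.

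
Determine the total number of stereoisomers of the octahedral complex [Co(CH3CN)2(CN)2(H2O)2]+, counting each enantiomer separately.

6

In an octahedral complex each vertex has one trans partner and four cis neighbours.
There are 5 geometric isomers: CH3CN trans, CN trans, H2O trans; CH3CN trans, CN cis, H2O cis; CH3CN cis, CN cis, H2O trans; CH3CN cis, CN cis, H2O cis (chiral); CH3CN cis, CN trans, H2O cis.
One of these lacks any improper symmetry element and so occurs as an enantiomeric pair, giving 5 + 1 = 6 stereoisomers in total.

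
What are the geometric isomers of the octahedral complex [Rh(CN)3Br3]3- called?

fac and mer

The six octahedral sites form three mutually perpendicular trans pairs.
There are 2 geometric isomers: CN mer; CN fac.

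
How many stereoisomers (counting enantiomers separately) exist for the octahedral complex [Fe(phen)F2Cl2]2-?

4

Each phen is bidentate and must span two cis positions.
Systematic placement gives 3 geometric isomers: F cis, Cl trans; F cis, Cl cis (chiral); F trans, Cl cis.
One of these lacks any improper symmetry element and so occurs as an enantiomeric pair, giving 3 + 1 = 4 stereoisomers in total.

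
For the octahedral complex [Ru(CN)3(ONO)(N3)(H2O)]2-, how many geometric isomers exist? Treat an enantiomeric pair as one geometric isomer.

4

Working through the distinct placements yields 4 geometric isomers: CN mer (3 arrangements); CN fac (chiral).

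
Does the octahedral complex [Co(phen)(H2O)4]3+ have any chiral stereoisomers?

Each phen is bidentate and must span two cis positions.
Only one geometric arrangement is possible.

no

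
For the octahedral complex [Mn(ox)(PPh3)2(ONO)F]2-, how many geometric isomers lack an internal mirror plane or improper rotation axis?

Each ox is bidentate and must span two cis positions.
Working through the distinct placements yields 4 geometric isomers: PPh3 cis (3 arrangements, 2 chiral); PPh3 trans.
Of these, 2 lack any improper symmetry element and so occur as enantiomeric pairs, giving 4 + 2 = 6 stereoisomers in total.

2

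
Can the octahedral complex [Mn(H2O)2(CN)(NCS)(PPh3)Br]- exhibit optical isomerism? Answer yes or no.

yes

Systematic enumeration (placing each ligand type in turn and discarding arrangements equivalent by rotation or reflection) gives 9 geometric isomers.
Of these, 6 lack any improper symmetry element and so occur as enantiomeric pairs, giving 9 + 6 = 15 stereoisomers in total.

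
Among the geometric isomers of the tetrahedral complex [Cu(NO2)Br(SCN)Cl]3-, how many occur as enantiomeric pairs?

1

All four vertices of a tetrahedron are equivalent and mutually adjacent, so cis/trans isomerism cannot arise.
Only one geometric arrangement is possible; it has no improper symmetry element, so it exists as a pair of enantiomers (2 stereoisomers).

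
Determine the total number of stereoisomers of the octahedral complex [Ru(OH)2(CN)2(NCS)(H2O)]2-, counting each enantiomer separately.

8

The six octahedral sites form three mutually perpendicular trans pairs.
Systematic placement gives 6 geometric isomers: OH trans, CN trans; OH cis, CN trans; OH trans, CN cis; OH cis, CN cis (3 arrangements, 2 chiral).
Of these, 2 lack any improper symmetry element and so occur as enantiomeric pairs, giving 6 + 2 = 8 stereoisomers in total.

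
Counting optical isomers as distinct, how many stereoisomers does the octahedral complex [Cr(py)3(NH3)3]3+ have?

Systematic placement gives 2 geometric isomers: py mer; py fac.
Each arrangement has an internal mirror plane or centre of symmetry, so none is chiral.

2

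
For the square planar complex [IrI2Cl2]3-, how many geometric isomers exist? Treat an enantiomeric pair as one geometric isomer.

2

A square has two trans pairs of vertices; adjacent vertices are cis.
Working through the distinct placements yields 2 geometric isomers: I cis; I trans.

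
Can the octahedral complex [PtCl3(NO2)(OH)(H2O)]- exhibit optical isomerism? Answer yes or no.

yes

The six octahedral sites form three mutually perpendicular trans pairs.
Systematic placement gives 4 geometric isomers: Cl mer (3 arrangements); Cl fac (chiral).
One of these lacks any improper symmetry element and so occurs as an enantiomeric pair, giving 4 + 1 = 5 stereoisomers in total.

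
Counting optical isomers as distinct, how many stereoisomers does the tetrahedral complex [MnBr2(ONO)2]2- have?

1

All four vertices of a tetrahedron are equivalent and mutually adjacent, so cis/trans isomerism cannot arise.
Only one geometric arrangement is possible.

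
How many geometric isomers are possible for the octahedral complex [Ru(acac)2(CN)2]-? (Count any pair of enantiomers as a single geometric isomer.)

2

Each acac is bidentate and must span two cis positions.
Systematic placement gives 2 geometric isomers: CN trans; CN cis (chiral).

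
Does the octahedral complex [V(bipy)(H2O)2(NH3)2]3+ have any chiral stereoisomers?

In an octahedral complex each vertex has one trans partner and four cis neighbours.
Each bipy is bidentate and must span two cis positions.
There are 3 geometric isomers: H2O trans, NH3 cis; H2O cis, NH3 cis (chiral); H2O cis, NH3 trans.
One of these lacks any improper symmetry element and so occurs as an enantiomeric pair, giving 3 + 1 = 4 stereoisomers in total.

yes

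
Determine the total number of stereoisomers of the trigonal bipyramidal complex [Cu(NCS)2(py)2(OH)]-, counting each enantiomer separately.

In a trigonal bipyramid the two axial positions differ from the three equatorial ones.
Exhaustive case analysis gives 5 geometric isomers.
One of these lacks any improper symmetry element and so occurs as an enantiomeric pair, giving 5 + 1 = 6 stereoisomers in total.

6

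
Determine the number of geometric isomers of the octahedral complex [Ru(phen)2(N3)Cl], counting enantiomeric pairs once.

2

In an octahedral complex each vertex has one trans partner and four cis neighbours.
Each phen is bidentate and must span two cis positions.
There are 2 geometric isomers: N3 and Cl mutually trans; N3 and Cl mutually cis (chiral).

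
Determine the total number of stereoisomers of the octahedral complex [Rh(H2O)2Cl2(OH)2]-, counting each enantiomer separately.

The six octahedral sites form three mutually perpendicular trans pairs.
Working through the distinct placements yields 5 geometric isomers: H2O trans, Cl trans, OH trans; H2O cis, Cl trans, OH cis; H2O cis, Cl cis, OH trans; H2O cis, Cl cis, OH cis (chiral); H2O trans, Cl cis, OH cis.
One of these lacks any improper symmetry element and so occurs as an enantiomeric pair, giving 5 + 1 = 6 stereoisomers in total.

6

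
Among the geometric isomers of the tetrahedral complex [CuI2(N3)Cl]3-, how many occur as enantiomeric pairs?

0

Only one geometric arrangement is possible.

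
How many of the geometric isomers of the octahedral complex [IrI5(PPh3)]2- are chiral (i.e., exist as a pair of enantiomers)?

0

Only one geometric arrangement is possible.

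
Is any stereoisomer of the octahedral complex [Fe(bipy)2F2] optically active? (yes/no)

yes

The six octahedral sites form three mutually perpendicular trans pairs.
Each bipy is bidentate and must span two cis positions.
Systematic placement gives 2 geometric isomers: F trans; F cis (chiral).
One of these lacks any improper symmetry element and so occurs as an enantiomeric pair, giving 2 + 1 = 3 stereoisomers in total.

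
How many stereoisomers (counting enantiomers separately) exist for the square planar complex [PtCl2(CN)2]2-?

A square has two trans pairs of vertices; adjacent vertices are cis.
The distinct arrangements are (2 in all): Cl cis; Cl trans.
Each arrangement has an internal mirror plane or centre of symmetry, so none is chiral.

2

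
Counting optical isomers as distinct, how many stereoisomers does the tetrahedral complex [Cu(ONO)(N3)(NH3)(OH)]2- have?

Only one geometric arrangement is possible; it has no improper symmetry element, so it exists as a pair of enantiomers (2 stereoisomers).

2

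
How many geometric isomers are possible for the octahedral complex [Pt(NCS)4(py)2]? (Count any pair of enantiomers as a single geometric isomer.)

2

Working through the distinct placements yields 2 geometric isomers: py trans; py cis.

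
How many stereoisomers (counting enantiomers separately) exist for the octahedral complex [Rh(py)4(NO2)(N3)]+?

2

Working through the distinct placements yields 2 geometric isomers: NO2 and N3 mutually trans; NO2 and N3 mutually cis.
Each arrangement has an internal mirror plane or centre of symmetry, so none is chiral.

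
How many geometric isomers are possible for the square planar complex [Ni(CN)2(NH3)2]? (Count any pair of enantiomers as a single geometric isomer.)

In a square planar complex each vertex has one trans partner and two cis neighbours.
The distinct arrangements are (2 in all): CN cis; CN trans.

2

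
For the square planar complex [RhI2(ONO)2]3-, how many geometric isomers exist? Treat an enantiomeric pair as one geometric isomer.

2

The distinct arrangements are (2 in all): I cis; I trans.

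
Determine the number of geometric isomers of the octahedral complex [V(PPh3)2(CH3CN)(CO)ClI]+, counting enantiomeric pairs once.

Systematic enumeration (placing each ligand type in turn and discarding arrangements equivalent by rotation or reflection) gives 9 geometric isomers.

9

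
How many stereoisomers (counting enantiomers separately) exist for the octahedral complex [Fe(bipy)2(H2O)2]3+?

3

Each bipy is bidentate and must span two cis positions.
There are 2 geometric isomers: H2O trans; H2O cis (chiral).
One of these lacks any improper symmetry element and so occurs as an enantiomeric pair, giving 2 + 1 = 3 stereoisomers in total.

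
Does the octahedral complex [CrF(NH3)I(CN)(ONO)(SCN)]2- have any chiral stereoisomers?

An octahedron has six vertices in three trans pairs; every non-trans pair is cis.
Placing the ligands in turn and identifying arrangements related by rotation or reflection leaves 15 distinct geometric isomers.
Of these, 15 lack any improper symmetry element and so occur as enantiomeric pairs, giving 15 + 15 = 30 stereoisomers in total.

yes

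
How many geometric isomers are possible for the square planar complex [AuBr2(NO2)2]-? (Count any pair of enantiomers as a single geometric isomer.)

A square has two trans pairs of vertices; adjacent vertices are cis.
There are 2 geometric isomers: Br cis; Br trans.

2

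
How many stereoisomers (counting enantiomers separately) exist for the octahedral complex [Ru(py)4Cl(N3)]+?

2

The six octahedral sites form three mutually perpendicular trans pairs.
Systematic placement gives 2 geometric isomers: Cl and N3 mutually trans; Cl and N3 mutually cis.
Each arrangement has an internal mirror plane or centre of symmetry, so none is chiral.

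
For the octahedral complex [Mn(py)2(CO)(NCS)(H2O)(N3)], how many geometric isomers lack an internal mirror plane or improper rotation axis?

In an octahedral complex each vertex has one trans partner and four cis neighbours.
Exhaustive case analysis gives 9 geometric isomers.
Of these, 6 lack any improper symmetry element and so occur as enantiomeric pairs, giving 9 + 6 = 15 stereoisomers in total.

6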